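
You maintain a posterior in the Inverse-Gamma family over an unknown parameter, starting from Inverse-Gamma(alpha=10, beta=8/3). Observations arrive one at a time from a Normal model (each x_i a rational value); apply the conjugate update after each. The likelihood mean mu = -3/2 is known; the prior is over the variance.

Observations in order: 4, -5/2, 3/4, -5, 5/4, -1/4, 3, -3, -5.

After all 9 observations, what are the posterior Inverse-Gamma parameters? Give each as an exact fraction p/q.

alpha=29/2, beta=4693/96

obs 1: x=4 → posterior Inverse-Gamma(21/2, 427/24)
obs 2: x=-5/2 → posterior Inverse-Gamma(11, 439/24)
obs 3: x=3/4 → posterior Inverse-Gamma(23/2, 1999/96)
obs 4: x=-5 → posterior Inverse-Gamma(12, 2587/96)
obs 5: x=5/4 → posterior Inverse-Gamma(25/2, 1475/48)
obs 6: x=-1/4 → posterior Inverse-Gamma(13, 3025/96)
obs 7: x=3 → posterior Inverse-Gamma(27/2, 3997/96)
obs 8: x=-3 → posterior Inverse-Gamma(14, 4105/96)
obs 9: x=-5 → posterior Inverse-Gamma(29/2, 4693/96)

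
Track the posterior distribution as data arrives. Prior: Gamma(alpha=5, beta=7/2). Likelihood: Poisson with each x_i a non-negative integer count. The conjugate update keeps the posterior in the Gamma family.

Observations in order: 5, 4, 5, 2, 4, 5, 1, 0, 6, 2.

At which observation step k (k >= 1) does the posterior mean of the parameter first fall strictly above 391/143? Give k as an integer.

obs 1: x=5 → posterior Gamma(10, 9/2)
obs 2: x=4 → posterior Gamma(14, 11/2)
obs 3: x=5 → posterior Gamma(19, 13/2)
obs 4: x=2 → posterior Gamma(21, 15/2)
obs 5: x=4 → posterior Gamma(25, 17/2)
obs 6: x=5 → posterior Gamma(30, 19/2)
obs 7: x=1 → posterior Gamma(31, 21/2)
obs 8: x=0 → posterior Gamma(31, 23/2)
obs 9: x=6 → posterior Gamma(37, 25/2)
obs 10: x=2 → posterior Gamma(39, 27/2)

k = 3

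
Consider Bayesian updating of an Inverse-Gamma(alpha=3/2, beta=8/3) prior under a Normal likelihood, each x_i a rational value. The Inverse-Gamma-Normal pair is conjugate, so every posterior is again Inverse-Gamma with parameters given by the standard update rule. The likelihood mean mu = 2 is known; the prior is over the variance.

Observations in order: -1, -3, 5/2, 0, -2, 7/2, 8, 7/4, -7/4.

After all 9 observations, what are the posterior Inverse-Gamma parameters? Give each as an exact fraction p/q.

alpha=6, beta=2687/48

obs 1: x=-1 → posterior Inverse-Gamma(2, 43/6)
obs 2: x=-3 → posterior Inverse-Gamma(5/2, 59/3)
obs 3: x=5/2 → posterior Inverse-Gamma(3, 475/24)
obs 4: x=0 → posterior Inverse-Gamma(7/2, 523/24)
obs 5: x=-2 → posterior Inverse-Gamma(4, 715/24)
obs 6: x=7/2 → posterior Inverse-Gamma(9/2, 371/12)
obs 7: x=8 → posterior Inverse-Gamma(5, 587/12)
obs 8: x=7/4 → posterior Inverse-Gamma(11/2, 4699/96)
obs 9: x=-7/4 → posterior Inverse-Gamma(6, 2687/48)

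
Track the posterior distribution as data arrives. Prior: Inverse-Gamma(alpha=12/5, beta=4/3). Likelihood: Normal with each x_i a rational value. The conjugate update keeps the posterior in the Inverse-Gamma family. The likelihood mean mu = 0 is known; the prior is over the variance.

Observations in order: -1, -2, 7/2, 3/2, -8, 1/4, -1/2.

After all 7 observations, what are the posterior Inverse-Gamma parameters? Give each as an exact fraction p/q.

alpha=59/10, beta=4151/96

obs 1: x=-1 → posterior Inverse-Gamma(29/10, 11/6)
obs 2: x=-2 → posterior Inverse-Gamma(17/5, 23/6)
obs 3: x=7/2 → posterior Inverse-Gamma(39/10, 239/24)
obs 4: x=3/2 → posterior Inverse-Gamma(22/5, 133/12)
obs 5: x=-8 → posterior Inverse-Gamma(49/10, 517/12)
obs 6: x=1/4 → posterior Inverse-Gamma(27/5, 4139/96)
obs 7: x=-1/2 → posterior Inverse-Gamma(59/10, 4151/96)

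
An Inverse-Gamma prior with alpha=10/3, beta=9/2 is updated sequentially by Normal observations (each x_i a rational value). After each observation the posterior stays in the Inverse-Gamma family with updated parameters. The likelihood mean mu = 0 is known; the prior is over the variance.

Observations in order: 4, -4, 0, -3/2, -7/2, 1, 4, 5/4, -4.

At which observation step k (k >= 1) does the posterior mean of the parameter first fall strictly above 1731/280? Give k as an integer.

obs 1: x=4 → posterior Inverse-Gamma(23/6, 25/2)
obs 2: x=-4 → posterior Inverse-Gamma(13/3, 41/2)
obs 3: x=0 → posterior Inverse-Gamma(29/6, 41/2)
obs 4: x=-3/2 → posterior Inverse-Gamma(16/3, 173/8)
obs 5: x=-7/2 → posterior Inverse-Gamma(35/6, 111/4)
obs 6: x=1 → posterior Inverse-Gamma(19/3, 113/4)
obs 7: x=4 → posterior Inverse-Gamma(41/6, 145/4)
obs 8: x=5/4 → posterior Inverse-Gamma(22/3, 1185/32)
obs 9: x=-4 → posterior Inverse-Gamma(47/6, 1441/32)

k = 7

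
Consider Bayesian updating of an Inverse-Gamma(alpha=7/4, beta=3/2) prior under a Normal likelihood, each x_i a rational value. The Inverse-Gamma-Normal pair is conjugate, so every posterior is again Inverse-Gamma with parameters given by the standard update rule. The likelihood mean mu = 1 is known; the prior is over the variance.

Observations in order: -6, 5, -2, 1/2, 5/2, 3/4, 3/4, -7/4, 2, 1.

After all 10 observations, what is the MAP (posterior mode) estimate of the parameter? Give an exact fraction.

1411/248

obs 1: x=-6 → posterior Inverse-Gamma(9/4, 26)
obs 2: x=5 → posterior Inverse-Gamma(11/4, 34)
obs 3: x=-2 → posterior Inverse-Gamma(13/4, 77/2)
obs 4: x=1/2 → posterior Inverse-Gamma(15/4, 309/8)
obs 5: x=5/2 → posterior Inverse-Gamma(17/4, 159/4)
obs 6: x=3/4 → posterior Inverse-Gamma(19/4, 1273/32)
obs 7: x=3/4 → posterior Inverse-Gamma(21/4, 637/16)
obs 8: x=-7/4 → posterior Inverse-Gamma(23/4, 1395/32)
obs 9: x=2 → posterior Inverse-Gamma(25/4, 1411/32)
obs 10: x=1 → posterior Inverse-Gamma(27/4, 1411/32)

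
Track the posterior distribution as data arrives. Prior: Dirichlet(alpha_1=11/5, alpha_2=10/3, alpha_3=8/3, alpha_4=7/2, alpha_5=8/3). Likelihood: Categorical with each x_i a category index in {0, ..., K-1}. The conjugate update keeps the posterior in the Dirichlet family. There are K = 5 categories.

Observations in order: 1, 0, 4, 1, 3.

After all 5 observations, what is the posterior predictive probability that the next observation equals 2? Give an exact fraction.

obs 1: x=1 → posterior Dirichlet(11/5, 13/3, 8/3, 7/2, 8/3)
obs 2: x=0 → posterior Dirichlet(16/5, 13/3, 8/3, 7/2, 8/3)
obs 3: x=4 → posterior Dirichlet(16/5, 13/3, 8/3, 7/2, 11/3)
obs 4: x=1 → posterior Dirichlet(16/5, 16/3, 8/3, 7/2, 11/3)
obs 5: x=3 → posterior Dirichlet(16/5, 16/3, 8/3, 9/2, 11/3)

80/581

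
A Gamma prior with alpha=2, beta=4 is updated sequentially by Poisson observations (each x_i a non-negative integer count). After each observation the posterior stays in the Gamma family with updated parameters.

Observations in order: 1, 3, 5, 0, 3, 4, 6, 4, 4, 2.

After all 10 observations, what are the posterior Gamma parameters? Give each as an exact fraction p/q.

alpha=34, beta=14

obs 1: x=1 → posterior Gamma(3, 5)
obs 2: x=3 → posterior Gamma(6, 6)
obs 3: x=5 → posterior Gamma(11, 7)
obs 4: x=0 → posterior Gamma(11, 8)
obs 5: x=3 → posterior Gamma(14, 9)
obs 6: x=4 → posterior Gamma(18, 10)
obs 7: x=6 → posterior Gamma(24, 11)
obs 8: x=4 → posterior Gamma(28, 12)
obs 9: x=4 → posterior Gamma(32, 13)
obs 10: x=2 → posterior Gamma(34, 14)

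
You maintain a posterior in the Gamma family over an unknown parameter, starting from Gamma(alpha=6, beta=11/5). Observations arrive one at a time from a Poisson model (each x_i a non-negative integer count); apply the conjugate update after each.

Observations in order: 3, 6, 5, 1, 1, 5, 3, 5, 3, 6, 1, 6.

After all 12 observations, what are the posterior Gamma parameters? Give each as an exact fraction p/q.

alpha=51, beta=71/5

obs 1: x=3 → posterior Gamma(9, 16/5)
obs 2: x=6 → posterior Gamma(15, 21/5)
obs 3: x=5 → posterior Gamma(20, 26/5)
obs 4: x=1 → posterior Gamma(21, 31/5)
obs 5: x=1 → posterior Gamma(22, 36/5)
obs 6: x=5 → posterior Gamma(27, 41/5)
obs 7: x=3 → posterior Gamma(30, 46/5)
obs 8: x=5 → posterior Gamma(35, 51/5)
obs 9: x=3 → posterior Gamma(38, 56/5)
obs 10: x=6 → posterior Gamma(44, 61/5)
obs 11: x=1 → posterior Gamma(45, 66/5)
obs 12: x=6 → posterior Gamma(51, 71/5)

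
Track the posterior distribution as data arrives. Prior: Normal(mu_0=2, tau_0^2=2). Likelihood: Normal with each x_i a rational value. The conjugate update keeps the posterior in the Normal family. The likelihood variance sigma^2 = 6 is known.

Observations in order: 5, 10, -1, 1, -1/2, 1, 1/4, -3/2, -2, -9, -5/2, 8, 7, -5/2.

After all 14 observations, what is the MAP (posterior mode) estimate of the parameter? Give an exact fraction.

obs 1: x=5 → posterior Normal(11/4, 3/2)
obs 2: x=10 → posterior Normal(21/5, 6/5)
obs 3: x=-1 → posterior Normal(10/3, 1)
obs 4: x=1 → posterior Normal(3, 6/7)
obs 5: x=-1/2 → posterior Normal(41/16, 3/4)
obs 6: x=1 → posterior Normal(43/18, 2/3)
obs 7: x=1/4 → posterior Normal(87/40, 3/5)
obs 8: x=-3/2 → posterior Normal(81/44, 6/11)
obs 9: x=-2 → posterior Normal(73/48, 1/2)
obs 10: x=-9 → posterior Normal(37/52, 6/13)
obs 11: x=-5/2 → posterior Normal(27/56, 3/7)
obs 12: x=8 → posterior Normal(59/60, 2/5)
obs 13: x=7 → posterior Normal(87/64, 3/8)
obs 14: x=-5/2 → posterior Normal(77/68, 6/17)

77/68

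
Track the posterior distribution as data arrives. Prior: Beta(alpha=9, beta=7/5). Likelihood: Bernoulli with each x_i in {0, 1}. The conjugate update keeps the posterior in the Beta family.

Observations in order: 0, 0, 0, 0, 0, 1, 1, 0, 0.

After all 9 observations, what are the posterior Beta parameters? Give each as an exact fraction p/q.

obs 1: x=0 → posterior Beta(9, 12/5)
obs 2: x=0 → posterior Beta(9, 17/5)
obs 3: x=0 → posterior Beta(9, 22/5)
obs 4: x=0 → posterior Beta(9, 27/5)
obs 5: x=0 → posterior Beta(9, 32/5)
obs 6: x=1 → posterior Beta(10, 32/5)
obs 7: x=1 → posterior Beta(11, 32/5)
obs 8: x=0 → posterior Beta(11, 37/5)
obs 9: x=0 → posterior Beta(11, 42/5)

alpha=11, beta=42/5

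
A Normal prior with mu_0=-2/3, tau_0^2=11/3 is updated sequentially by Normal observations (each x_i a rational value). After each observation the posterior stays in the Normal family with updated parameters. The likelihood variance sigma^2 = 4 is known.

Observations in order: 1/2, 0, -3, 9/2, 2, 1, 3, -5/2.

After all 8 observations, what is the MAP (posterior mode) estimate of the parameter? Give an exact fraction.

21/40

obs 1: x=1/2 → posterior Normal(-5/46, 44/23)
obs 2: x=0 → posterior Normal(-5/68, 22/17)
obs 3: x=-3 → posterior Normal(-71/90, 44/45)
obs 4: x=9/2 → posterior Normal(1/4, 11/14)
obs 5: x=2 → posterior Normal(36/67, 44/67)
obs 6: x=1 → posterior Normal(47/78, 22/39)
obs 7: x=3 → posterior Normal(80/89, 44/89)
obs 8: x=-5/2 → posterior Normal(21/40, 11/25)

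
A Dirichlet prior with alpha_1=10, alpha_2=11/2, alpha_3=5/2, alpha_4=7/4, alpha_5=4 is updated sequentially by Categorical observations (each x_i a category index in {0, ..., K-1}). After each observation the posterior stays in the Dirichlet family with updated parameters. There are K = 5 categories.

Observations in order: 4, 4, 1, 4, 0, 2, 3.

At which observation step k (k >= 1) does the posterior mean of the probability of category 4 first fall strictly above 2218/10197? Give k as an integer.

k = 2

obs 1: x=4 → posterior Dirichlet(10, 11/2, 5/2, 7/4, 5)
obs 2: x=4 → posterior Dirichlet(10, 11/2, 5/2, 7/4, 6)
obs 3: x=1 → posterior Dirichlet(10, 13/2, 5/2, 7/4, 6)
obs 4: x=4 → posterior Dirichlet(10, 13/2, 5/2, 7/4, 7)
obs 5: x=0 → posterior Dirichlet(11, 13/2, 5/2, 7/4, 7)
obs 6: x=2 → posterior Dirichlet(11, 13/2, 7/2, 7/4, 7)
obs 7: x=3 → posterior Dirichlet(11, 13/2, 7/2, 11/4, 7)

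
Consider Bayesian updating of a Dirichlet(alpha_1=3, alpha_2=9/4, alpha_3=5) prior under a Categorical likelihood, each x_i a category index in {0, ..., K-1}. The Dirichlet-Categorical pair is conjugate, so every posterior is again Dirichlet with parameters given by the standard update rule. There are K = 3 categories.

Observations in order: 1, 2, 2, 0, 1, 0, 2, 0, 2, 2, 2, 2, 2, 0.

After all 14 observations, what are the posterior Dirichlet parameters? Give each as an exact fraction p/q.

obs 1: x=1 → posterior Dirichlet(3, 13/4, 5)
obs 2: x=2 → posterior Dirichlet(3, 13/4, 6)
obs 3: x=2 → posterior Dirichlet(3, 13/4, 7)
obs 4: x=0 → posterior Dirichlet(4, 13/4, 7)
obs 5: x=1 → posterior Dirichlet(4, 17/4, 7)
obs 6: x=0 → posterior Dirichlet(5, 17/4, 7)
obs 7: x=2 → posterior Dirichlet(5, 17/4, 8)
obs 8: x=0 → posterior Dirichlet(6, 17/4, 8)
obs 9: x=2 → posterior Dirichlet(6, 17/4, 9)
obs 10: x=2 → posterior Dirichlet(6, 17/4, 10)
obs 11: x=2 → posterior Dirichlet(6, 17/4, 11)
obs 12: x=2 → posterior Dirichlet(6, 17/4, 12)
obs 13: x=2 → posterior Dirichlet(6, 17/4, 13)
obs 14: x=0 → posterior Dirichlet(7, 17/4, 13)

alpha_1=7, alpha_2=17/4, alpha_3=13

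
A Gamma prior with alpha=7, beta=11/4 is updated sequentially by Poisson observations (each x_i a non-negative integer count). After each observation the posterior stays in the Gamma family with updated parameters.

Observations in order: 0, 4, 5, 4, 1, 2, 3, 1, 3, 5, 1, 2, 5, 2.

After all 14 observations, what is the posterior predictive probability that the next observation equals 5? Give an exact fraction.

obs 1: x=0 → posterior Gamma(7, 15/4)
obs 2: x=4 → posterior Gamma(11, 19/4)
obs 3: x=5 → posterior Gamma(16, 23/4)
obs 4: x=4 → posterior Gamma(20, 27/4)
obs 5: x=1 → posterior Gamma(21, 31/4)
obs 6: x=2 → posterior Gamma(23, 35/4)
obs 7: x=3 → posterior Gamma(26, 39/4)
obs 8: x=1 → posterior Gamma(27, 43/4)
obs 9: x=3 → posterior Gamma(30, 47/4)
obs 10: x=5 → posterior Gamma(35, 51/4)
obs 11: x=1 → posterior Gamma(36, 55/4)
obs 12: x=2 → posterior Gamma(38, 59/4)
obs 13: x=5 → posterior Gamma(43, 63/4)
obs 14: x=2 → posterior Gamma(45, 67/4)

29106524624184153541300374502282879511883172483201212000029697068375831507555014811060416512/365525294722252962118766811943425968476232219186763957871703669276750377377622354857463806001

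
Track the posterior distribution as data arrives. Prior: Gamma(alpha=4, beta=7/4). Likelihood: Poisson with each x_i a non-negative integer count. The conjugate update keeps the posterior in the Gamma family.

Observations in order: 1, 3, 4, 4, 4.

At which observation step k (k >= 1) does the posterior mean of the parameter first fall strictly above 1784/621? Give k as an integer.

k = 5

obs 1: x=1 → posterior Gamma(5, 11/4)
obs 2: x=3 → posterior Gamma(8, 15/4)
obs 3: x=4 → posterior Gamma(12, 19/4)
obs 4: x=4 → posterior Gamma(16, 23/4)
obs 5: x=4 → posterior Gamma(20, 27/4)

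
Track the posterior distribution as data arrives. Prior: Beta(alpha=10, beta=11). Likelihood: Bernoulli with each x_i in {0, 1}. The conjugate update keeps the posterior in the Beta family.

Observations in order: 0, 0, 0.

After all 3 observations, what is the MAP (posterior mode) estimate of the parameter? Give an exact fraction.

obs 1: x=0 → posterior Beta(10, 12)
obs 2: x=0 → posterior Beta(10, 13)
obs 3: x=0 → posterior Beta(10, 14)

9/22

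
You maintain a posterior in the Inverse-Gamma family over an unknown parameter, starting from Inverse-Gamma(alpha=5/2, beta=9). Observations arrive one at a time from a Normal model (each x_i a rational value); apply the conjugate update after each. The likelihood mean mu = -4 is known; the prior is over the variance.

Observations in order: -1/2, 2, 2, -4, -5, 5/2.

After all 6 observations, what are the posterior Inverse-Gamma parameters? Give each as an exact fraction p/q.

obs 1: x=-1/2 → posterior Inverse-Gamma(3, 121/8)
obs 2: x=2 → posterior Inverse-Gamma(7/2, 265/8)
obs 3: x=2 → posterior Inverse-Gamma(4, 409/8)
obs 4: x=-4 → posterior Inverse-Gamma(9/2, 409/8)
obs 5: x=-5 → posterior Inverse-Gamma(5, 413/8)
obs 6: x=5/2 → posterior Inverse-Gamma(11/2, 291/4)

alpha=11/2, beta=291/4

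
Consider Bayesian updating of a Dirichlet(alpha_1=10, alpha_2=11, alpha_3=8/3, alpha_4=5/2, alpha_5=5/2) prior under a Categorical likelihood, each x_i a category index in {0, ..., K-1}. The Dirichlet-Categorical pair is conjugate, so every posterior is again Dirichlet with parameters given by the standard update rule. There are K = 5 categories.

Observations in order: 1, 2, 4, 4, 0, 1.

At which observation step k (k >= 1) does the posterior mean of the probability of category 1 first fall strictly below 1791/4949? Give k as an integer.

k = 5

obs 1: x=1 → posterior Dirichlet(10, 12, 8/3, 5/2, 5/2)
obs 2: x=2 → posterior Dirichlet(10, 12, 11/3, 5/2, 5/2)
obs 3: x=4 → posterior Dirichlet(10, 12, 11/3, 5/2, 7/2)
obs 4: x=4 → posterior Dirichlet(10, 12, 11/3, 5/2, 9/2)
obs 5: x=0 → posterior Dirichlet(11, 12, 11/3, 5/2, 9/2)
obs 6: x=1 → posterior Dirichlet(11, 13, 11/3, 5/2, 9/2)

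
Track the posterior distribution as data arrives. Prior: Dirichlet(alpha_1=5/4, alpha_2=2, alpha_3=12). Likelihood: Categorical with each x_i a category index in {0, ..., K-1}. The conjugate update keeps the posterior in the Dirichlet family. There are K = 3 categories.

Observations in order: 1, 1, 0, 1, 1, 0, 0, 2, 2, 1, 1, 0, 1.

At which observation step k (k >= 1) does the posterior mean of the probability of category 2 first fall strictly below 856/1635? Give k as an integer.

k = 12

obs 1: x=1 → posterior Dirichlet(5/4, 3, 12)
obs 2: x=1 → posterior Dirichlet(5/4, 4, 12)
obs 3: x=0 → posterior Dirichlet(9/4, 4, 12)
obs 4: x=1 → posterior Dirichlet(9/4, 5, 12)
obs 5: x=1 → posterior Dirichlet(9/4, 6, 12)
obs 6: x=0 → posterior Dirichlet(13/4, 6, 12)
obs 7: x=0 → posterior Dirichlet(17/4, 6, 12)
obs 8: x=2 → posterior Dirichlet(17/4, 6, 13)
obs 9: x=2 → posterior Dirichlet(17/4, 6, 14)
obs 10: x=1 → posterior Dirichlet(17/4, 7, 14)
obs 11: x=1 → posterior Dirichlet(17/4, 8, 14)
obs 12: x=0 → posterior Dirichlet(21/4, 8, 14)
obs 13: x=1 → posterior Dirichlet(21/4, 9, 14)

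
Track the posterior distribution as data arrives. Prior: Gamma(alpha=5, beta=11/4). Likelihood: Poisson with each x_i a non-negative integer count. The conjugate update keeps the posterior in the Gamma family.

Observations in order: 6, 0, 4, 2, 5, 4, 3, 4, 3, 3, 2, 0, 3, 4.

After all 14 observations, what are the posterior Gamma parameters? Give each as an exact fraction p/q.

alpha=48, beta=67/4

obs 1: x=6 → posterior Gamma(11, 15/4)
obs 2: x=0 → posterior Gamma(11, 19/4)
obs 3: x=4 → posterior Gamma(15, 23/4)
obs 4: x=2 → posterior Gamma(17, 27/4)
obs 5: x=5 → posterior Gamma(22, 31/4)
obs 6: x=4 → posterior Gamma(26, 35/4)
obs 7: x=3 → posterior Gamma(29, 39/4)
obs 8: x=4 → posterior Gamma(33, 43/4)
obs 9: x=3 → posterior Gamma(36, 47/4)
obs 10: x=3 → posterior Gamma(39, 51/4)
obs 11: x=2 → posterior Gamma(41, 55/4)
obs 12: x=0 → posterior Gamma(41, 59/4)
obs 13: x=3 → posterior Gamma(44, 63/4)
obs 14: x=4 → posterior Gamma(48, 67/4)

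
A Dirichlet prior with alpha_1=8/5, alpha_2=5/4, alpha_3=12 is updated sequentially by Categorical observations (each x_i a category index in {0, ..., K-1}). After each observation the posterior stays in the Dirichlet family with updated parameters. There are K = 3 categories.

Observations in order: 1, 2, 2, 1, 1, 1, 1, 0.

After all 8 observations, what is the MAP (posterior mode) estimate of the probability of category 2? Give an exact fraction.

260/397

obs 1: x=1 → posterior Dirichlet(8/5, 9/4, 12)
obs 2: x=2 → posterior Dirichlet(8/5, 9/4, 13)
obs 3: x=2 → posterior Dirichlet(8/5, 9/4, 14)
obs 4: x=1 → posterior Dirichlet(8/5, 13/4, 14)
obs 5: x=1 → posterior Dirichlet(8/5, 17/4, 14)
obs 6: x=1 → posterior Dirichlet(8/5, 21/4, 14)
obs 7: x=1 → posterior Dirichlet(8/5, 25/4, 14)
obs 8: x=0 → posterior Dirichlet(13/5, 25/4, 14)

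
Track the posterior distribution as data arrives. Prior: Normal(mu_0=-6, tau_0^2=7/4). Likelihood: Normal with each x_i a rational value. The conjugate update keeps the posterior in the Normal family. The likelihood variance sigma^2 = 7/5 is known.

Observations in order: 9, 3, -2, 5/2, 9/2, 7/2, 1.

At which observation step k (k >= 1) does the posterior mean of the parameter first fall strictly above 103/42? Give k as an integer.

k = 2

obs 1: x=9 → posterior Normal(7/3, 7/9)
obs 2: x=3 → posterior Normal(18/7, 1/2)
obs 3: x=-2 → posterior Normal(26/19, 7/19)
obs 4: x=5/2 → posterior Normal(77/48, 7/24)
obs 5: x=9/2 → posterior Normal(61/29, 7/29)
obs 6: x=7/2 → posterior Normal(157/68, 7/34)
obs 7: x=1 → posterior Normal(167/78, 7/39)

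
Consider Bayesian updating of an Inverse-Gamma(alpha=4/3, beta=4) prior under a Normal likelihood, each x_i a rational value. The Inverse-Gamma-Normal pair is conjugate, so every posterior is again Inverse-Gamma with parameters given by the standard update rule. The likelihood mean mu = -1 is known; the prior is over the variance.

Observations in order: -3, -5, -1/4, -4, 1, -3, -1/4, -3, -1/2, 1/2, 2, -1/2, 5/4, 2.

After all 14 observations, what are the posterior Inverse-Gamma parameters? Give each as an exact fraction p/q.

alpha=25/3, beta=1215/32

obs 1: x=-3 → posterior Inverse-Gamma(11/6, 6)
obs 2: x=-5 → posterior Inverse-Gamma(7/3, 14)
obs 3: x=-1/4 → posterior Inverse-Gamma(17/6, 457/32)
obs 4: x=-4 → posterior Inverse-Gamma(10/3, 601/32)
obs 5: x=1 → posterior Inverse-Gamma(23/6, 665/32)
obs 6: x=-3 → posterior Inverse-Gamma(13/3, 729/32)
obs 7: x=-1/4 → posterior Inverse-Gamma(29/6, 369/16)
obs 8: x=-3 → posterior Inverse-Gamma(16/3, 401/16)
obs 9: x=-1/2 → posterior Inverse-Gamma(35/6, 403/16)
obs 10: x=1/2 → posterior Inverse-Gamma(19/3, 421/16)
obs 11: x=2 → posterior Inverse-Gamma(41/6, 493/16)
obs 12: x=-1/2 → posterior Inverse-Gamma(22/3, 495/16)
obs 13: x=5/4 → posterior Inverse-Gamma(47/6, 1071/32)
obs 14: x=2 → posterior Inverse-Gamma(25/3, 1215/32)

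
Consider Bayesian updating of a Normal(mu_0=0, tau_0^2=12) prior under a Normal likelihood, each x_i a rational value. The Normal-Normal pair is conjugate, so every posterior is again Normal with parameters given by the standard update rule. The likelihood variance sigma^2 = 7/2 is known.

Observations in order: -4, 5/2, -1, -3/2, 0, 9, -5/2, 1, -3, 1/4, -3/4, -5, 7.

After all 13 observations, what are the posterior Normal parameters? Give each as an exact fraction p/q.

obs 1: x=-4 → posterior Normal(-96/31, 84/31)
obs 2: x=5/2 → posterior Normal(-36/55, 84/55)
obs 3: x=-1 → posterior Normal(-60/79, 84/79)
obs 4: x=-3/2 → posterior Normal(-96/103, 84/103)
obs 5: x=0 → posterior Normal(-96/127, 84/127)
obs 6: x=9 → posterior Normal(120/151, 84/151)
obs 7: x=-5/2 → posterior Normal(12/35, 12/25)
obs 8: x=1 → posterior Normal(84/199, 84/199)
obs 9: x=-3 → posterior Normal(12/223, 84/223)
obs 10: x=1/4 → posterior Normal(18/247, 84/247)
obs 11: x=-3/4 → posterior Normal(0, 84/271)
obs 12: x=-5 → posterior Normal(-24/59, 84/295)
obs 13: x=7 → posterior Normal(48/319, 84/319)

mu_0=48/319, tau_0^2=84/319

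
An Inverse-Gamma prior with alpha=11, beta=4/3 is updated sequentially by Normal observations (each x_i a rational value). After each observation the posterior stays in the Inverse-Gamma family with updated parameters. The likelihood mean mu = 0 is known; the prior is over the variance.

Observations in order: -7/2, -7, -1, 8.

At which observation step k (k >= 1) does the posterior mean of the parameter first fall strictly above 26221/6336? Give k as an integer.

obs 1: x=-7/2 → posterior Inverse-Gamma(23/2, 179/24)
obs 2: x=-7 → posterior Inverse-Gamma(12, 767/24)
obs 3: x=-1 → posterior Inverse-Gamma(25/2, 779/24)
obs 4: x=8 → posterior Inverse-Gamma(13, 1547/24)

k = 4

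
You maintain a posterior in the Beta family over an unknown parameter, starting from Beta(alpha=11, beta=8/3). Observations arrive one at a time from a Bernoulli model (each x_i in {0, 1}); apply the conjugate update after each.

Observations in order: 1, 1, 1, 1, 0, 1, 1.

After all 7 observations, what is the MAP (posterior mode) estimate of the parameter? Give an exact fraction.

6/7

obs 1: x=1 → posterior Beta(12, 8/3)
obs 2: x=1 → posterior Beta(13, 8/3)
obs 3: x=1 → posterior Beta(14, 8/3)
obs 4: x=1 → posterior Beta(15, 8/3)
obs 5: x=0 → posterior Beta(15, 11/3)
obs 6: x=1 → posterior Beta(16, 11/3)
obs 7: x=1 → posterior Beta(17, 11/3)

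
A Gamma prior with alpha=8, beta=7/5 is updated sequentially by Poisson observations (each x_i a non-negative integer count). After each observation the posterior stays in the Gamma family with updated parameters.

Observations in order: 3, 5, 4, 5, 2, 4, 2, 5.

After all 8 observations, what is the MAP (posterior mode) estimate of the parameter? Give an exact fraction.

obs 1: x=3 → posterior Gamma(11, 12/5)
obs 2: x=5 → posterior Gamma(16, 17/5)
obs 3: x=4 → posterior Gamma(20, 22/5)
obs 4: x=5 → posterior Gamma(25, 27/5)
obs 5: x=2 → posterior Gamma(27, 32/5)
obs 6: x=4 → posterior Gamma(31, 37/5)
obs 7: x=2 → posterior Gamma(33, 42/5)
obs 8: x=5 → posterior Gamma(38, 47/5)

185/47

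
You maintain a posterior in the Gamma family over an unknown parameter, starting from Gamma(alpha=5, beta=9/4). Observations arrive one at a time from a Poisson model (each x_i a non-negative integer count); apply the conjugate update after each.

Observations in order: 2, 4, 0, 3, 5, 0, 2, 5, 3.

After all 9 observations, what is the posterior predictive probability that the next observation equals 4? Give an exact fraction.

8076487920426128590764087136098861694335937500000000000/59768263894155949306790119265585619217025149412430681649

obs 1: x=2 → posterior Gamma(7, 13/4)
obs 2: x=4 → posterior Gamma(11, 17/4)
obs 3: x=0 → posterior Gamma(11, 21/4)
obs 4: x=3 → posterior Gamma(14, 25/4)
obs 5: x=5 → posterior Gamma(19, 29/4)
obs 6: x=0 → posterior Gamma(19, 33/4)
obs 7: x=2 → posterior Gamma(21, 37/4)
obs 8: x=5 → posterior Gamma(26, 41/4)
obs 9: x=3 → posterior Gamma(29, 45/4)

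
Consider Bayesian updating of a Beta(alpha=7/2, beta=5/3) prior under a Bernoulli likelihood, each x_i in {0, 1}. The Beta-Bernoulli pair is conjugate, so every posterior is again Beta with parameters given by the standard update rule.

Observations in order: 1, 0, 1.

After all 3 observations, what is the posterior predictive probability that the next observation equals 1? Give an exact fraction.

obs 1: x=1 → posterior Beta(9/2, 5/3)
obs 2: x=0 → posterior Beta(9/2, 8/3)
obs 3: x=1 → posterior Beta(11/2, 8/3)

33/49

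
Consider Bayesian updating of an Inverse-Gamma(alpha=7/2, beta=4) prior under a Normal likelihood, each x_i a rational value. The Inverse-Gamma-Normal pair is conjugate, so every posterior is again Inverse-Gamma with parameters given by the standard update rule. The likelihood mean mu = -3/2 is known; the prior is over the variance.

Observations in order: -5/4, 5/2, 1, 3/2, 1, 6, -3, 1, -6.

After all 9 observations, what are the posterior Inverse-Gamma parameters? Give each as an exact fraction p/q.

obs 1: x=-5/4 → posterior Inverse-Gamma(4, 129/32)
obs 2: x=5/2 → posterior Inverse-Gamma(9/2, 385/32)
obs 3: x=1 → posterior Inverse-Gamma(5, 485/32)
obs 4: x=3/2 → posterior Inverse-Gamma(11/2, 629/32)
obs 5: x=1 → posterior Inverse-Gamma(6, 729/32)
obs 6: x=6 → posterior Inverse-Gamma(13/2, 1629/32)
obs 7: x=-3 → posterior Inverse-Gamma(7, 1665/32)
obs 8: x=1 → posterior Inverse-Gamma(15/2, 1765/32)
obs 9: x=-6 → posterior Inverse-Gamma(8, 2089/32)

alpha=8, beta=2089/32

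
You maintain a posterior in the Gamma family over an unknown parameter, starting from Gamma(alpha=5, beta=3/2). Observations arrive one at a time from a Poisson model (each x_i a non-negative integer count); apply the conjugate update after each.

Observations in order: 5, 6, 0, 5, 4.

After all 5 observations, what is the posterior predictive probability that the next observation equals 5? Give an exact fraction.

595899712935472933812963905594464/4261134649619646370410919189453125

obs 1: x=5 → posterior Gamma(10, 5/2)
obs 2: x=6 → posterior Gamma(16, 7/2)
obs 3: x=0 → posterior Gamma(16, 9/2)
obs 4: x=5 → posterior Gamma(21, 11/2)
obs 5: x=4 → posterior Gamma(25, 13/2)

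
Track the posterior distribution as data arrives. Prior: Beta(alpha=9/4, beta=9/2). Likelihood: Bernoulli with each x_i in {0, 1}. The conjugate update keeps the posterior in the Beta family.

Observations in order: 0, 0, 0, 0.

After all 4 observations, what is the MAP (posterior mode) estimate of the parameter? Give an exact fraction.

1/7

obs 1: x=0 → posterior Beta(9/4, 11/2)
obs 2: x=0 → posterior Beta(9/4, 13/2)
obs 3: x=0 → posterior Beta(9/4, 15/2)
obs 4: x=0 → posterior Beta(9/4, 17/2)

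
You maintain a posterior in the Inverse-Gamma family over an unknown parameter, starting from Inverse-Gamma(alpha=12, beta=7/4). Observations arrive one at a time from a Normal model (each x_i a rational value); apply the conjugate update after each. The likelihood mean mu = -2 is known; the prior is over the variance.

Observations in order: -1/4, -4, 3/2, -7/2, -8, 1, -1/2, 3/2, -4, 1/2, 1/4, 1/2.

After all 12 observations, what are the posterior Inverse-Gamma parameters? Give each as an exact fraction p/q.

alpha=18, beta=849/16

obs 1: x=-1/4 → posterior Inverse-Gamma(25/2, 105/32)
obs 2: x=-4 → posterior Inverse-Gamma(13, 169/32)
obs 3: x=3/2 → posterior Inverse-Gamma(27/2, 365/32)
obs 4: x=-7/2 → posterior Inverse-Gamma(14, 401/32)
obs 5: x=-8 → posterior Inverse-Gamma(29/2, 977/32)
obs 6: x=1 → posterior Inverse-Gamma(15, 1121/32)
obs 7: x=-1/2 → posterior Inverse-Gamma(31/2, 1157/32)
obs 8: x=3/2 → posterior Inverse-Gamma(16, 1353/32)
obs 9: x=-4 → posterior Inverse-Gamma(33/2, 1417/32)
obs 10: x=1/2 → posterior Inverse-Gamma(17, 1517/32)
obs 11: x=1/4 → posterior Inverse-Gamma(35/2, 799/16)
obs 12: x=1/2 → posterior Inverse-Gamma(18, 849/16)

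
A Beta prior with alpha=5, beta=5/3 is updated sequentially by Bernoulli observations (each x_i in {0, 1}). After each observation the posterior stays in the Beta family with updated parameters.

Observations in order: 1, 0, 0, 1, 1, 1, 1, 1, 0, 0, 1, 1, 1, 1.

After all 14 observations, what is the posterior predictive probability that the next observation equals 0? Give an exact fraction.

obs 1: x=1 → posterior Beta(6, 5/3)
obs 2: x=0 → posterior Beta(6, 8/3)
obs 3: x=0 → posterior Beta(6, 11/3)
obs 4: x=1 → posterior Beta(7, 11/3)
obs 5: x=1 → posterior Beta(8, 11/3)
obs 6: x=1 → posterior Beta(9, 11/3)
obs 7: x=1 → posterior Beta(10, 11/3)
obs 8: x=1 → posterior Beta(11, 11/3)
obs 9: x=0 → posterior Beta(11, 14/3)
obs 10: x=0 → posterior Beta(11, 17/3)
obs 11: x=1 → posterior Beta(12, 17/3)
obs 12: x=1 → posterior Beta(13, 17/3)
obs 13: x=1 → posterior Beta(14, 17/3)
obs 14: x=1 → posterior Beta(15, 17/3)

17/62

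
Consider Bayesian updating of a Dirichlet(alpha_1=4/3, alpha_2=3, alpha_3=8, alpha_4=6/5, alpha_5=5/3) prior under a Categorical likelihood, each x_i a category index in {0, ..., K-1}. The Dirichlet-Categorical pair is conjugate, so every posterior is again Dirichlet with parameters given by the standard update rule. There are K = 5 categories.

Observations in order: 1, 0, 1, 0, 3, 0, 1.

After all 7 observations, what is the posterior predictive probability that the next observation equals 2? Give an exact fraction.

obs 1: x=1 → posterior Dirichlet(4/3, 4, 8, 6/5, 5/3)
obs 2: x=0 → posterior Dirichlet(7/3, 4, 8, 6/5, 5/3)
obs 3: x=1 → posterior Dirichlet(7/3, 5, 8, 6/5, 5/3)
obs 4: x=0 → posterior Dirichlet(10/3, 5, 8, 6/5, 5/3)
obs 5: x=3 → posterior Dirichlet(10/3, 5, 8, 11/5, 5/3)
obs 6: x=0 → posterior Dirichlet(13/3, 5, 8, 11/5, 5/3)
obs 7: x=1 → posterior Dirichlet(13/3, 6, 8, 11/5, 5/3)

40/111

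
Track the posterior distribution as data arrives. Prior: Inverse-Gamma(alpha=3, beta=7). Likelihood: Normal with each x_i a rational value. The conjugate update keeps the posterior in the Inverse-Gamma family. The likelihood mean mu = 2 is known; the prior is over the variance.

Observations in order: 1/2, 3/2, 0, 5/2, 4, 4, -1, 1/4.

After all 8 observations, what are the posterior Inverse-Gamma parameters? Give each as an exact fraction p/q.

obs 1: x=1/2 → posterior Inverse-Gamma(7/2, 65/8)
obs 2: x=3/2 → posterior Inverse-Gamma(4, 33/4)
obs 3: x=0 → posterior Inverse-Gamma(9/2, 41/4)
obs 4: x=5/2 → posterior Inverse-Gamma(5, 83/8)
obs 5: x=4 → posterior Inverse-Gamma(11/2, 99/8)
obs 6: x=4 → posterior Inverse-Gamma(6, 115/8)
obs 7: x=-1 → posterior Inverse-Gamma(13/2, 151/8)
obs 8: x=1/4 → posterior Inverse-Gamma(7, 653/32)

alpha=7, beta=653/32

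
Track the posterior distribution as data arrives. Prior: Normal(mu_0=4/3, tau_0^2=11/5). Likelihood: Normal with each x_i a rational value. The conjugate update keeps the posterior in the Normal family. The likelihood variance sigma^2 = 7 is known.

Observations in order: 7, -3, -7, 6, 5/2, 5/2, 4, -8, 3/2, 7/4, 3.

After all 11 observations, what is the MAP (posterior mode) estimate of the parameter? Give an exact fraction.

1913/1872

obs 1: x=7 → posterior Normal(371/138, 77/46)
obs 2: x=-3 → posterior Normal(272/171, 77/57)
obs 3: x=-7 → posterior Normal(41/204, 77/68)
obs 4: x=6 → posterior Normal(239/237, 77/79)
obs 5: x=5/2 → posterior Normal(643/540, 77/90)
obs 6: x=5/2 → posterior Normal(4/3, 77/101)
obs 7: x=4 → posterior Normal(67/42, 11/16)
obs 8: x=-8 → posterior Normal(272/369, 77/123)
obs 9: x=3/2 → posterior Normal(643/804, 77/134)
obs 10: x=7/4 → posterior Normal(1517/1740, 77/145)
obs 11: x=3 → posterior Normal(1913/1872, 77/156)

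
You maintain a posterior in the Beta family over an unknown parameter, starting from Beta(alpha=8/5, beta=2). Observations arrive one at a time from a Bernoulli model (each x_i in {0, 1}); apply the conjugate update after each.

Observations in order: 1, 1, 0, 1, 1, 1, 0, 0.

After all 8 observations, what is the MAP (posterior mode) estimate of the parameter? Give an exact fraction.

7/12

obs 1: x=1 → posterior Beta(13/5, 2)
obs 2: x=1 → posterior Beta(18/5, 2)
obs 3: x=0 → posterior Beta(18/5, 3)
obs 4: x=1 → posterior Beta(23/5, 3)
obs 5: x=1 → posterior Beta(28/5, 3)
obs 6: x=1 → posterior Beta(33/5, 3)
obs 7: x=0 → posterior Beta(33/5, 4)
obs 8: x=0 → posterior Beta(33/5, 5)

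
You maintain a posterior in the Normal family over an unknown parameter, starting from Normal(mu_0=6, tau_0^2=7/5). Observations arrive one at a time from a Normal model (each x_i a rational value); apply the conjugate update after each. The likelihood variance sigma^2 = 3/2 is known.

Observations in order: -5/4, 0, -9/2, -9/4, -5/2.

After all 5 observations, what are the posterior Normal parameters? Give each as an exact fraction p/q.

mu_0=-57/85, tau_0^2=21/85

obs 1: x=-5/4 → posterior Normal(5/2, 21/29)
obs 2: x=0 → posterior Normal(145/86, 21/43)
obs 3: x=-9/2 → posterior Normal(1/6, 7/19)
obs 4: x=-9/4 → posterior Normal(-22/71, 21/71)
obs 5: x=-5/2 → posterior Normal(-57/85, 21/85)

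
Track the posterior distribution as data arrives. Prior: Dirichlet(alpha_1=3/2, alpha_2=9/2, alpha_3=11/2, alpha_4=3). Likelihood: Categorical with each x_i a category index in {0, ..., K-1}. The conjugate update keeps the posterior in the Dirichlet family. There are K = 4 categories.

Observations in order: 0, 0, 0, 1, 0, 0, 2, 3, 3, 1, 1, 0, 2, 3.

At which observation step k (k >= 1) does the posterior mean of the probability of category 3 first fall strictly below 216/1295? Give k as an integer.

k = 4

obs 1: x=0 → posterior Dirichlet(5/2, 9/2, 11/2, 3)
obs 2: x=0 → posterior Dirichlet(7/2, 9/2, 11/2, 3)
obs 3: x=0 → posterior Dirichlet(9/2, 9/2, 11/2, 3)
obs 4: x=1 → posterior Dirichlet(9/2, 11/2, 11/2, 3)
obs 5: x=0 → posterior Dirichlet(11/2, 11/2, 11/2, 3)
obs 6: x=0 → posterior Dirichlet(13/2, 11/2, 11/2, 3)
obs 7: x=2 → posterior Dirichlet(13/2, 11/2, 13/2, 3)
obs 8: x=3 → posterior Dirichlet(13/2, 11/2, 13/2, 4)
obs 9: x=3 → posterior Dirichlet(13/2, 11/2, 13/2, 5)
obs 10: x=1 → posterior Dirichlet(13/2, 13/2, 13/2, 5)
obs 11: x=1 → posterior Dirichlet(13/2, 15/2, 13/2, 5)
obs 12: x=0 → posterior Dirichlet(15/2, 15/2, 13/2, 5)
obs 13: x=2 → posterior Dirichlet(15/2, 15/2, 15/2, 5)
obs 14: x=3 → posterior Dirichlet(15/2, 15/2, 15/2, 6)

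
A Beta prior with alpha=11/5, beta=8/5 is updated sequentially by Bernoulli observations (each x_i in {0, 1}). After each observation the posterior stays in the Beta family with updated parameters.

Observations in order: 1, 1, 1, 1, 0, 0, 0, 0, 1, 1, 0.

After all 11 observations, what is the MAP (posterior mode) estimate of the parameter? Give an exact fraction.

9/16

obs 1: x=1 → posterior Beta(16/5, 8/5)
obs 2: x=1 → posterior Beta(21/5, 8/5)
obs 3: x=1 → posterior Beta(26/5, 8/5)
obs 4: x=1 → posterior Beta(31/5, 8/5)
obs 5: x=0 → posterior Beta(31/5, 13/5)
obs 6: x=0 → posterior Beta(31/5, 18/5)
obs 7: x=0 → posterior Beta(31/5, 23/5)
obs 8: x=0 → posterior Beta(31/5, 28/5)
obs 9: x=1 → posterior Beta(36/5, 28/5)
obs 10: x=1 → posterior Beta(41/5, 28/5)
obs 11: x=0 → posterior Beta(41/5, 33/5)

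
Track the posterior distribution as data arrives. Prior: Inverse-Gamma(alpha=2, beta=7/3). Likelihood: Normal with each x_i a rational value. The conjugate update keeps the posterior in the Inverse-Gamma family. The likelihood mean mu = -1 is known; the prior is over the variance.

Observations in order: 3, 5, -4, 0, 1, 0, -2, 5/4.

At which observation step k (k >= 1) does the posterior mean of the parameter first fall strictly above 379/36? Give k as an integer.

obs 1: x=3 → posterior Inverse-Gamma(5/2, 31/3)
obs 2: x=5 → posterior Inverse-Gamma(3, 85/3)
obs 3: x=-4 → posterior Inverse-Gamma(7/2, 197/6)
obs 4: x=0 → posterior Inverse-Gamma(4, 100/3)
obs 5: x=1 → posterior Inverse-Gamma(9/2, 106/3)
obs 6: x=0 → posterior Inverse-Gamma(5, 215/6)
obs 7: x=-2 → posterior Inverse-Gamma(11/2, 109/3)
obs 8: x=5/4 → posterior Inverse-Gamma(6, 3731/96)

k = 2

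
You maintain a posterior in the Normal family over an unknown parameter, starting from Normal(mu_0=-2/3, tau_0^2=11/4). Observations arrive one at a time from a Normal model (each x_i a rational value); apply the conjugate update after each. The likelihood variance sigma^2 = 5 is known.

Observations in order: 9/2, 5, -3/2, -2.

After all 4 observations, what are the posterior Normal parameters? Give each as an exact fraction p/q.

obs 1: x=9/2 → posterior Normal(7/6, 55/31)
obs 2: x=5 → posterior Normal(547/252, 55/42)
obs 3: x=-3/2 → posterior Normal(224/159, 55/53)
obs 4: x=-2 → posterior Normal(79/96, 55/64)

mu_0=79/96, tau_0^2=55/64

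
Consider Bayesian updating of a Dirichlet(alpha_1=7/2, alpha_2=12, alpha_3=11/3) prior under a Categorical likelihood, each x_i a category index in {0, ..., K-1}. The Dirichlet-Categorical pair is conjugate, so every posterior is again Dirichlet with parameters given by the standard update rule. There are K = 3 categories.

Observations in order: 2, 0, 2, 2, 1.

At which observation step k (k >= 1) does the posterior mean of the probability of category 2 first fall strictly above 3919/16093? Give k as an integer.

k = 3

obs 1: x=2 → posterior Dirichlet(7/2, 12, 14/3)
obs 2: x=0 → posterior Dirichlet(9/2, 12, 14/3)
obs 3: x=2 → posterior Dirichlet(9/2, 12, 17/3)
obs 4: x=2 → posterior Dirichlet(9/2, 12, 20/3)
obs 5: x=1 → posterior Dirichlet(9/2, 13, 20/3)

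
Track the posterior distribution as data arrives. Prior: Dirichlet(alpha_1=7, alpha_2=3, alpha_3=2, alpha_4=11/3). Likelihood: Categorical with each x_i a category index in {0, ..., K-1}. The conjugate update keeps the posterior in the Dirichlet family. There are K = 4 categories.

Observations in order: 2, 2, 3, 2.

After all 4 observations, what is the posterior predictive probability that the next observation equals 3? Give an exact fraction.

14/59

obs 1: x=2 → posterior Dirichlet(7, 3, 3, 11/3)
obs 2: x=2 → posterior Dirichlet(7, 3, 4, 11/3)
obs 3: x=3 → posterior Dirichlet(7, 3, 4, 14/3)
obs 4: x=2 → posterior Dirichlet(7, 3, 5, 14/3)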